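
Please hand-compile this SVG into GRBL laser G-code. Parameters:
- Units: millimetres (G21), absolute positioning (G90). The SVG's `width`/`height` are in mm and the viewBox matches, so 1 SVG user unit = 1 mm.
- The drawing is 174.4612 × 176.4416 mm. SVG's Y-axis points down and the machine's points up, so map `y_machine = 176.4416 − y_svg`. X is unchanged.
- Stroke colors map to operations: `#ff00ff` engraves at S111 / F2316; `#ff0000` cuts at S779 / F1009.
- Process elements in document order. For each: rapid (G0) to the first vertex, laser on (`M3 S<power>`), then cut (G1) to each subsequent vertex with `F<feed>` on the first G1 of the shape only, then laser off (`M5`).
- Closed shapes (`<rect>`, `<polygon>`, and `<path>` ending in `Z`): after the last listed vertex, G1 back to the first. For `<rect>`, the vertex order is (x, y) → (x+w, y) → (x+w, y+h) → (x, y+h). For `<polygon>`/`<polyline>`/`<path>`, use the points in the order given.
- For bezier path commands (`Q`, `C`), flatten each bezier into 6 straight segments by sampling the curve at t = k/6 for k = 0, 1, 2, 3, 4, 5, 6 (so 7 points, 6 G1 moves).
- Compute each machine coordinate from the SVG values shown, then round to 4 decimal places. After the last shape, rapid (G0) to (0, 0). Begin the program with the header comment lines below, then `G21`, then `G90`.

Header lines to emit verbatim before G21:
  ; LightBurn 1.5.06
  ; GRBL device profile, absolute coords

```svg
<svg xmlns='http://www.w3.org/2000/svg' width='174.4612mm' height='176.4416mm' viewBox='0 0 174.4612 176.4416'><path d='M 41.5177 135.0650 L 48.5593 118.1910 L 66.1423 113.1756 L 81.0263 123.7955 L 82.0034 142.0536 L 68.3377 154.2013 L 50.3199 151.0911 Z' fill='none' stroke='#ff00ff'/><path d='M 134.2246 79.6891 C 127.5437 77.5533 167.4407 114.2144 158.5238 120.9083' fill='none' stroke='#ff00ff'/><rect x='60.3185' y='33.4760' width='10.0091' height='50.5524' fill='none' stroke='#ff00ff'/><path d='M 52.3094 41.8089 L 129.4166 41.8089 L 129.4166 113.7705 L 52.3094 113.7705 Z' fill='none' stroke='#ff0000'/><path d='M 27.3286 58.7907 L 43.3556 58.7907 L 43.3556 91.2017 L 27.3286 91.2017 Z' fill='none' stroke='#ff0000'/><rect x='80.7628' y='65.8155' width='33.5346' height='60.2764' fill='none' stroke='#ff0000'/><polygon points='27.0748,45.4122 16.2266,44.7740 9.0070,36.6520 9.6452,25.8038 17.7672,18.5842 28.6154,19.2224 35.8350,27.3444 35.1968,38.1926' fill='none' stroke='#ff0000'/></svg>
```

; LightBurn 1.5.06
; GRBL device profile, absolute coords
G21
G90
G0 X41.5177 Y41.3766
M3 S111
G1 X48.5593 Y58.2506 F2316
G1 X66.1423 Y63.2660
G1 X81.0263 Y52.6461
G1 X82.0034 Y34.3880
G1 X68.3377 Y22.2403
G1 X50.3199 Y25.3505
G1 X41.5177 Y41.3766
M5
G0 X134.2246 Y96.7525
M3 S111
G1 X134.3240 Y94.9057 F2316
G1 X139.5366 Y88.5028
G1 X147.2127 Y79.4540
G1 X154.7024 Y69.6694
G1 X159.3561 Y61.0592
G1 X158.5238 Y55.5333
M5
G0 X60.3185 Y142.9656
M3 S111
G1 X70.3276 Y142.9656 F2316
G1 X70.3276 Y92.4132
G1 X60.3185 Y92.4132
G1 X60.3185 Y142.9656
M5
G0 X52.3094 Y134.6327
M3 S779
G1 X129.4166 Y134.6327 F1009
G1 X129.4166 Y62.6711
G1 X52.3094 Y62.6711
G1 X52.3094 Y134.6327
M5
G0 X27.3286 Y117.6509
M3 S779
G1 X43.3556 Y117.6509 F1009
G1 X43.3556 Y85.2399
G1 X27.3286 Y85.2399
G1 X27.3286 Y117.6509
M5
G0 X80.7628 Y110.6261
M3 S779
G1 X114.2974 Y110.6261 F1009
G1 X114.2974 Y50.3497
G1 X80.7628 Y50.3497
G1 X80.7628 Y110.6261
M5
G0 X27.0748 Y131.0294
M3 S779
G1 X16.2266 Y131.6676 F1009
G1 X9.0070 Y139.7896
G1 X9.6452 Y150.6378
G1 X17.7672 Y157.8574
G1 X28.6154 Y157.2192
G1 X35.8350 Y149.0972
G1 X35.1968 Y138.2490
G1 X27.0748 Y131.0294
M5
G0 X0.0000 Y0.0000

viewBox `0 0 174.4612 176.4416` with mm width/height → 1 unit = 1 mm. Flip: y_m = 176.4416 − y_svg.

**Shape 1** — `<path>` regular polygon, stroke `#ff00ff` → engrave (S111, F2316). Machine vertices: (41.5177,41.3766) → (48.5593,58.2506) → (66.1423,63.2660) → (81.0263,52.6461) → (82.0034,34.3880) → (68.3377,22.2403) → (50.3199,25.3505) → (41.5177,41.3766). Closed: final G1 returns to the first vertex.

**Shape 2** — `<path>` cubic bezier, stroke `#ff00ff` → engrave (S111, F2316). Control points (SVG): P0=(134.2246,79.6891), P1=(127.5437,77.5533), P2=(167.4407,114.2144), P3=(158.5238,120.9083); sampled at t=k/6. Machine vertices: (134.2246,96.7525) → (134.3240,94.9057) → (139.5366,88.5028) → (147.2127,79.4540) → (154.7024,69.6694) → (159.3561,61.0592) → (158.5238,55.5333). Open path.

**Shape 3** — `<rect>` rectangle, stroke `#ff00ff` → engrave (S111, F2316). Machine vertices: (60.3185,142.9656) → (70.3276,142.9656) → (70.3276,92.4132) → (60.3185,92.4132) → (60.3185,142.9656). Closed: final G1 returns to the first vertex.

**Shape 4** — `<path>` rectangle, stroke `#ff0000` → cut (S779, F1009). Machine vertices: (52.3094,134.6327) → (129.4166,134.6327) → (129.4166,62.6711) → (52.3094,62.6711) → (52.3094,134.6327). Closed: final G1 returns to the first vertex.

**Shape 5** — `<path>` rectangle, stroke `#ff0000` → cut (S779, F1009). Machine vertices: (27.3286,117.6509) → (43.3556,117.6509) → (43.3556,85.2399) → (27.3286,85.2399) → (27.3286,117.6509). Closed: final G1 returns to the first vertex.

**Shape 6** — `<rect>` rectangle, stroke `#ff0000` → cut (S779, F1009). Machine vertices: (80.7628,110.6261) → (114.2974,110.6261) → (114.2974,50.3497) → (80.7628,50.3497) → (80.7628,110.6261). Closed: final G1 returns to the first vertex.

**Shape 7** — `<polygon>` regular polygon, stroke `#ff0000` → cut (S779, F1009). Machine vertices: (27.0748,131.0294) → (16.2266,131.6676) → (9.0070,139.7896) → (9.6452,150.6378) → (17.7672,157.8574) → (28.6154,157.2192) → (35.8350,149.0972) → (35.1968,138.2490) → (27.0748,131.0294). Closed: final G1 returns to the first vertex.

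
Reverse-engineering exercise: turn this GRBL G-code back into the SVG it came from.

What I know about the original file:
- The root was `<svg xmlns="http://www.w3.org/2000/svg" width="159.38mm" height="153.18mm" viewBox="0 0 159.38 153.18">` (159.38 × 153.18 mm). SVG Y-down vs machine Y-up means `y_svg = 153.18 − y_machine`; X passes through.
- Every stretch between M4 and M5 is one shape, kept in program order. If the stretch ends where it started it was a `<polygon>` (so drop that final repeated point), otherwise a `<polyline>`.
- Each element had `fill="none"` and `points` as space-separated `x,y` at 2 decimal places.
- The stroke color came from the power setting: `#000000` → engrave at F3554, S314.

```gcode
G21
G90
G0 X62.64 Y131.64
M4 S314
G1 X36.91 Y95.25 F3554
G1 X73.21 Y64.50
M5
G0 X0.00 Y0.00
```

<svg xmlns="http://www.w3.org/2000/svg" width="159.38mm" height="153.18mm" viewBox="0 0 159.38 153.18">
  <polyline points="62.64,21.54 36.91,57.93 73.21,88.68" fill="none" stroke="#000000"/>
</svg>

Each laser-on run becomes one SVG element. Flip Y back into SVG space with y_svg = 153.18 − y_machine. Every run uses S314, so all elements get stroke `#000000` (engrave).

Run 1: The run is open, so emit a `<polyline>` with points (Y-flipped): 62.64,21.54 36.91,57.93 73.21,88.68.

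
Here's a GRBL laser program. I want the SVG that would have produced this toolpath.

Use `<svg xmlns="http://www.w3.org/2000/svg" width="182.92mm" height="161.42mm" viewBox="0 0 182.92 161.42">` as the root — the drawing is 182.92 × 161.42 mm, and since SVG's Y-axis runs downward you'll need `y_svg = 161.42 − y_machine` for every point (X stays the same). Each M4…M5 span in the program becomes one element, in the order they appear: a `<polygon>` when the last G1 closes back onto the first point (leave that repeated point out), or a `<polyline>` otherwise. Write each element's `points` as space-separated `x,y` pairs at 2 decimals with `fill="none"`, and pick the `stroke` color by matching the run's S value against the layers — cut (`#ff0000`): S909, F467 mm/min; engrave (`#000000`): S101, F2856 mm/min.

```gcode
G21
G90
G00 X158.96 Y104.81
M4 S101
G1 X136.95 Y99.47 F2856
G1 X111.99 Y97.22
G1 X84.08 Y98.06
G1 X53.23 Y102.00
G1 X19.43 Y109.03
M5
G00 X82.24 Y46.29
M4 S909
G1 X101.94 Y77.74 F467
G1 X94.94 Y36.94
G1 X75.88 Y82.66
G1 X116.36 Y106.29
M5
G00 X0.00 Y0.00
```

<svg xmlns="http://www.w3.org/2000/svg" width="182.92mm" height="161.42mm" viewBox="0 0 182.92 161.42">
  <polyline points="158.96,56.61 136.95,61.95 111.99,64.20 84.08,63.36 53.23,59.42 19.43,52.39" fill="none" stroke="#000000"/>
  <polyline points="82.24,115.13 101.94,83.68 94.94,124.48 75.88,78.76 116.36,55.13" fill="none" stroke="#ff0000"/>
</svg>

y_svg = 161.42 − y_m.

[1] S101→`#000000` (engrave); open run; points: 158.96,56.61 136.95,61.95 111.99,64.20 84.08,63.36 53.23,59.42 19.43,52.39

[2] S909→`#ff0000` (cut); open run; points: 82.24,115.13 101.94,83.68 94.94,124.48 75.88,78.76 116.36,55.13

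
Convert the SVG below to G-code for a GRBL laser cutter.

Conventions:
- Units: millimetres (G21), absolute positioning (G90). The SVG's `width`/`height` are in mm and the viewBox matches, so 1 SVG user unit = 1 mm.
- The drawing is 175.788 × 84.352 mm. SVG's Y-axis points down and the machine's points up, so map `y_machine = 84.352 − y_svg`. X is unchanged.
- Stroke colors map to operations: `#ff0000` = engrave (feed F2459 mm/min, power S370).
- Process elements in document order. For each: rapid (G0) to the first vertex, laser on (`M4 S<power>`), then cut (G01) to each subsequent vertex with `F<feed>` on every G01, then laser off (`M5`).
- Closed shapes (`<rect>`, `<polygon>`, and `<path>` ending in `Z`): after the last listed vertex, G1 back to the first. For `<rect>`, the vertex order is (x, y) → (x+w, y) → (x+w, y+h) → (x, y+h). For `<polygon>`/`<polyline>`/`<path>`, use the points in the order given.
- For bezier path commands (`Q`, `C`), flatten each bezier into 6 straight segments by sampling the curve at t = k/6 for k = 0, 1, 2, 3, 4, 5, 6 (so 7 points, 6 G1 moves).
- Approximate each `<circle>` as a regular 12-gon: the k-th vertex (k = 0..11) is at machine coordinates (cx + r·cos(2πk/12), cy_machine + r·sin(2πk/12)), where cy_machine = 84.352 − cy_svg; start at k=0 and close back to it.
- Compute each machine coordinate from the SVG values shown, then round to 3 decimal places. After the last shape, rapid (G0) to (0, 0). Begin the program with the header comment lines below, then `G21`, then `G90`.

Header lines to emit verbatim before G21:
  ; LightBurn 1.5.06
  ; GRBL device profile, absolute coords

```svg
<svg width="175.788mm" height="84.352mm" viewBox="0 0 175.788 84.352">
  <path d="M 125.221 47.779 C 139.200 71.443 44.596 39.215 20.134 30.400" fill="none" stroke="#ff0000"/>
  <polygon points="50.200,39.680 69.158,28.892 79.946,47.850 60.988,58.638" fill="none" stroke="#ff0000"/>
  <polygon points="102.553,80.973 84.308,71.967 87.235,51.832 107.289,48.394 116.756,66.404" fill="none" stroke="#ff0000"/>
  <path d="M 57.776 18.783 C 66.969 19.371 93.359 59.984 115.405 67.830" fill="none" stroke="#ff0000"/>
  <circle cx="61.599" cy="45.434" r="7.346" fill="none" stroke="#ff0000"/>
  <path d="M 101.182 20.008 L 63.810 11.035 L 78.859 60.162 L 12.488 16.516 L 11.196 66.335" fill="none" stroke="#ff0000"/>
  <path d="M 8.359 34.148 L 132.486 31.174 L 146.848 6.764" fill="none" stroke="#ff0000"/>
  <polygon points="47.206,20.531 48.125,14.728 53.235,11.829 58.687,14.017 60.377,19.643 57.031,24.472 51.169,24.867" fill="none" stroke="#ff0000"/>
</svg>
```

Since the viewBox matches the mm dimensions, user units are millimetres directly. The only transform is the Y-flip y_m = 84.352 − y_svg.

Shape 1 is a cubic bezier drawn with `<path>`. Its stroke #ff0000 means engrave at S370, F2459. After flipping Y the toolpath is (125.221,36.573) → (123.989,29.032) → (109.625,28.602) → (87.093,33.083) → (61.357,40.270) → (37.383,47.961) → (20.134,53.952).

Shape 2 is a regular polygon drawn with `<polygon>`. Its stroke #ff0000 means engrave at S370, F2459. After flipping Y the toolpath is (50.200,44.672) → (69.158,55.460) → (79.946,36.502) → (60.988,25.714) → (50.200,44.672), returning to the start.

Shape 3 is a regular polygon drawn with `<polygon>`. Its stroke #ff0000 means engrave at S370, F2459. After flipping Y the toolpath is (102.553,3.379) → (84.308,12.385) → (87.235,32.520) → (107.289,35.958) → (116.756,17.948) → (102.553,3.379), returning to the start.

Shape 4 is a cubic bezier drawn with `<path>`. Its stroke #ff0000 means engrave at S370, F2459. After flipping Y the toolpath is (57.776,65.569) → (63.706,62.277) → (71.904,54.335) → (81.771,43.767) → (92.709,32.594) → (104.120,22.839) → (115.405,16.522).

Shape 5 is a circle drawn with `<circle>`. Its stroke #ff0000 means engrave at S370, F2459. After flipping Y the toolpath is (68.945,38.918) → (67.961,42.591) → (65.272,45.280) → (61.599,46.264) → (57.926,45.280) → (55.237,42.591) → (54.253,38.918) → (55.237,35.245) → (57.926,32.556) → (61.599,31.572) → (65.272,32.556) → (67.961,35.245) → (68.945,38.918), returning to the start.

Shape 6 is a open polyline drawn with `<path>`. Its stroke #ff0000 means engrave at S370, F2459. After flipping Y the toolpath is (101.182,64.344) → (63.810,73.317) → (78.859,24.190) → (12.488,67.836) → (11.196,18.017).

Shape 7 is a open polyline drawn with `<path>`. Its stroke #ff0000 means engrave at S370, F2459. After flipping Y the toolpath is (8.359,50.204) → (132.486,53.178) → (146.848,77.588).

Shape 8 is a regular polygon drawn with `<polygon>`. Its stroke #ff0000 means engrave at S370, F2459. After flipping Y the toolpath is (47.206,63.821) → (48.125,69.624) → (53.235,72.523) → (58.687,70.335) → (60.377,64.709) → (57.031,59.880) → (51.169,59.485) → (47.206,63.821), returning to the start.

; LightBurn 1.5.06
; GRBL device profile, absolute coords
G21
G90
G0 X125.221 Y36.573
M4 S370
G01 X123.989 Y29.032 F2459
G01 X109.625 Y28.602 F2459
G01 X87.093 Y33.083 F2459
G01 X61.357 Y40.270 F2459
G01 X37.383 Y47.961 F2459
G01 X20.134 Y53.952 F2459
M5
G0 X50.200 Y44.672
M4 S370
G01 X69.158 Y55.460 F2459
G01 X79.946 Y36.502 F2459
G01 X60.988 Y25.714 F2459
G01 X50.200 Y44.672 F2459
M5
G0 X102.553 Y3.379
M4 S370
G01 X84.308 Y12.385 F2459
G01 X87.235 Y32.520 F2459
G01 X107.289 Y35.958 F2459
G01 X116.756 Y17.948 F2459
G01 X102.553 Y3.379 F2459
M5
G0 X57.776 Y65.569
M4 S370
G01 X63.706 Y62.277 F2459
G01 X71.904 Y54.335 F2459
G01 X81.771 Y43.767 F2459
G01 X92.709 Y32.594 F2459
G01 X104.120 Y22.839 F2459
G01 X115.405 Y16.522 F2459
M5
G0 X68.945 Y38.918
M4 S370
G01 X67.961 Y42.591 F2459
G01 X65.272 Y45.280 F2459
G01 X61.599 Y46.264 F2459
G01 X57.926 Y45.280 F2459
G01 X55.237 Y42.591 F2459
G01 X54.253 Y38.918 F2459
G01 X55.237 Y35.245 F2459
G01 X57.926 Y32.556 F2459
G01 X61.599 Y31.572 F2459
G01 X65.272 Y32.556 F2459
G01 X67.961 Y35.245 F2459
G01 X68.945 Y38.918 F2459
M5
G0 X101.182 Y64.344
M4 S370
G01 X63.810 Y73.317 F2459
G01 X78.859 Y24.190 F2459
G01 X12.488 Y67.836 F2459
G01 X11.196 Y18.017 F2459
M5
G0 X8.359 Y50.204
M4 S370
G01 X132.486 Y53.178 F2459
G01 X146.848 Y77.588 F2459
M5
G0 X47.206 Y63.821
M4 S370
G01 X48.125 Y69.624 F2459
G01 X53.235 Y72.523 F2459
G01 X58.687 Y70.335 F2459
G01 X60.377 Y64.709 F2459
G01 X57.031 Y59.880 F2459
G01 X51.169 Y59.485 F2459
G01 X47.206 Y63.821 F2459
M5
G0 X0.000 Y0.000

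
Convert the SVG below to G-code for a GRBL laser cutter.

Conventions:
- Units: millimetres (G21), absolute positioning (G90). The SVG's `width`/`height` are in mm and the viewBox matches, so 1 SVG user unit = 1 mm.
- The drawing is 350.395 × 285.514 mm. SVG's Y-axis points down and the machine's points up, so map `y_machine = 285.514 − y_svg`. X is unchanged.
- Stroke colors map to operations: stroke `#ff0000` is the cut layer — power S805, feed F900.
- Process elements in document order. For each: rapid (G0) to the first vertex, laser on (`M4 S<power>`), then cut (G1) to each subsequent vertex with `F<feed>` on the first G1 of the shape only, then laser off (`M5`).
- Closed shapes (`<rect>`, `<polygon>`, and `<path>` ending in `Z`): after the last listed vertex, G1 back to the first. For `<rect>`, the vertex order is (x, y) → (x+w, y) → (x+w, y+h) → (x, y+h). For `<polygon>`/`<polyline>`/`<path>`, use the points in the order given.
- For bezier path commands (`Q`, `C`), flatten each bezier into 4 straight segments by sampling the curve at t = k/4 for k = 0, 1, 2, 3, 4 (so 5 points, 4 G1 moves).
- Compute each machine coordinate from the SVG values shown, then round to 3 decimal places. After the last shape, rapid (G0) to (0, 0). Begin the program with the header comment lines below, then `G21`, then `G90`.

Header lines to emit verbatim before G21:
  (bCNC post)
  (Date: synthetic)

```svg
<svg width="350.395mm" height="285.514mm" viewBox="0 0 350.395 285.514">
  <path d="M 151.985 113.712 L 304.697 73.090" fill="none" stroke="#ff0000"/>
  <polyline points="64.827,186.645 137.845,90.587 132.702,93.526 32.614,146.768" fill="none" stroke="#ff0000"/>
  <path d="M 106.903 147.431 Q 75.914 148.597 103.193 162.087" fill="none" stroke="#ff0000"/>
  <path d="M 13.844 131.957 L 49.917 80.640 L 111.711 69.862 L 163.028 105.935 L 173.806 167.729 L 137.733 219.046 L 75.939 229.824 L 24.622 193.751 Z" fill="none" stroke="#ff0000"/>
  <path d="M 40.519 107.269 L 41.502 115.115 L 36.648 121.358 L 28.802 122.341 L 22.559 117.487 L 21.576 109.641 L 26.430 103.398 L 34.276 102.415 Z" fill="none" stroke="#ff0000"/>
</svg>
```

1 u = 1 mm; y_m = 285.514 − y.

[1] `<path>` line segment, #ff0000→cut S805 F900: (151.985,171.802) → (304.697,212.424)

[2] `<polyline>` open polyline, #ff0000→cut S805 F900: (64.827,98.869) → (137.845,194.927) → (132.702,191.988) → (32.614,138.746)

[3] `<path>` quadratic bezier, #ff0000→cut S805 F900: (106.903,138.083) → (95.050,136.730) → (90.481,133.836) → (93.195,129.402) → (103.193,123.427)

[4] `<path>` regular polygon, #ff0000→cut S805 F900: (13.844,153.557) → (49.917,204.874) → (111.711,215.652) → (163.028,179.579) → (173.806,117.785) → (137.733,66.468) → (75.939,55.690) → (24.622,91.763) → (13.844,153.557) (closed)

[5] `<path>` regular polygon, #ff0000→cut S805 F900: (40.519,178.245) → (41.502,170.399) → (36.648,164.156) → (28.802,163.173) → (22.559,168.027) → (21.576,175.873) → (26.430,182.116) → (34.276,183.099) → (40.519,178.245) (closed)

(bCNC post)
(Date: synthetic)
G21
G90
G0 X151.985 Y171.802
M4 S805
G1 X304.697 Y212.424 F900
M5
G0 X64.827 Y98.869
M4 S805
G1 X137.845 Y194.927 F900
G1 X132.702 Y191.988
G1 X32.614 Y138.746
M5
G0 X106.903 Y138.083
M4 S805
G1 X95.050 Y136.730 F900
G1 X90.481 Y133.836
G1 X93.195 Y129.402
G1 X103.193 Y123.427
M5
G0 X13.844 Y153.557
M4 S805
G1 X49.917 Y204.874 F900
G1 X111.711 Y215.652
G1 X163.028 Y179.579
G1 X173.806 Y117.785
G1 X137.733 Y66.468
G1 X75.939 Y55.690
G1 X24.622 Y91.763
G1 X13.844 Y153.557
M5
G0 X40.519 Y178.245
M4 S805
G1 X41.502 Y170.399 F900
G1 X36.648 Y164.156
G1 X28.802 Y163.173
G1 X22.559 Y168.027
G1 X21.576 Y175.873
G1 X26.430 Y182.116
G1 X34.276 Y183.099
G1 X40.519 Y178.245
M5
G0 X0.000 Y0.000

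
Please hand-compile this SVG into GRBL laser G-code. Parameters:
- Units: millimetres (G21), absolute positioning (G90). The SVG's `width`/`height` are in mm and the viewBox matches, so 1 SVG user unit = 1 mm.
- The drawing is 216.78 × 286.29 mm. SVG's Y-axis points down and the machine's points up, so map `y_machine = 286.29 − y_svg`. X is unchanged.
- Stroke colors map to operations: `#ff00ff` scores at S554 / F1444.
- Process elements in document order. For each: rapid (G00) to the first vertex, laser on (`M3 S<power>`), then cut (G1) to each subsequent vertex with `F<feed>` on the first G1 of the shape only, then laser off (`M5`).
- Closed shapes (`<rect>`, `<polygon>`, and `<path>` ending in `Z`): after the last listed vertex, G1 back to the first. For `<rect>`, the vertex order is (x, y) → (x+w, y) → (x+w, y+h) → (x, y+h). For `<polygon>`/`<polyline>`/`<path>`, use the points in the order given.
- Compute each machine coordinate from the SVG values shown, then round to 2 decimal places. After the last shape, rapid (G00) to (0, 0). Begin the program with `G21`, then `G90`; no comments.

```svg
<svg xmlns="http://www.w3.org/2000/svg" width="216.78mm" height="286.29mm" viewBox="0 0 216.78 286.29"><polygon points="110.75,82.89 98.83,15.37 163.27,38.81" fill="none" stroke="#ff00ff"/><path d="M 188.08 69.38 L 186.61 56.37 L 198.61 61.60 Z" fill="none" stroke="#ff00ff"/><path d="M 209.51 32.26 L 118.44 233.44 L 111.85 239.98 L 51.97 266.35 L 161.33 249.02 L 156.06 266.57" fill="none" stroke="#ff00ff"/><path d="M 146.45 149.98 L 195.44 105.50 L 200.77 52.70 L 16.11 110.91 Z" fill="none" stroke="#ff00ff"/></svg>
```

G21
G90
G00 X110.75 Y203.40
M3 S554
G1 X98.83 Y270.92 F1444
G1 X163.27 Y247.48
G1 X110.75 Y203.40
M5
G00 X188.08 Y216.91
M3 S554
G1 X186.61 Y229.92 F1444
G1 X198.61 Y224.69
G1 X188.08 Y216.91
M5
G00 X209.51 Y254.03
M3 S554
G1 X118.44 Y52.85 F1444
G1 X111.85 Y46.31
G1 X51.97 Y19.94
G1 X161.33 Y37.27
G1 X156.06 Y19.72
M5
G00 X146.45 Y136.31
M3 S554
G1 X195.44 Y180.79 F1444
G1 X200.77 Y233.59
G1 X16.11 Y175.38
G1 X146.45 Y136.31
M5
G00 X0.00 Y0.00

1 u = 1 mm; y_m = 286.29 − y.

[1] `<polygon>` regular polygon, #ff00ff→score S554 F1444: (110.75,203.40) → (98.83,270.92) → (163.27,247.48) → (110.75,203.40) (closed)

[2] `<path>` regular polygon, #ff00ff→score S554 F1444: (188.08,216.91) → (186.61,229.92) → (198.61,224.69) → (188.08,216.91) (closed)

[3] `<path>` open polyline, #ff00ff→score S554 F1444: (209.51,254.03) → (118.44,52.85) → (111.85,46.31) → (51.97,19.94) → (161.33,37.27) → (156.06,19.72)

[4] `<path>` closed polygon, #ff00ff→score S554 F1444: (146.45,136.31) → (195.44,180.79) → (200.77,233.59) → (16.11,175.38) → (146.45,136.31) (closed)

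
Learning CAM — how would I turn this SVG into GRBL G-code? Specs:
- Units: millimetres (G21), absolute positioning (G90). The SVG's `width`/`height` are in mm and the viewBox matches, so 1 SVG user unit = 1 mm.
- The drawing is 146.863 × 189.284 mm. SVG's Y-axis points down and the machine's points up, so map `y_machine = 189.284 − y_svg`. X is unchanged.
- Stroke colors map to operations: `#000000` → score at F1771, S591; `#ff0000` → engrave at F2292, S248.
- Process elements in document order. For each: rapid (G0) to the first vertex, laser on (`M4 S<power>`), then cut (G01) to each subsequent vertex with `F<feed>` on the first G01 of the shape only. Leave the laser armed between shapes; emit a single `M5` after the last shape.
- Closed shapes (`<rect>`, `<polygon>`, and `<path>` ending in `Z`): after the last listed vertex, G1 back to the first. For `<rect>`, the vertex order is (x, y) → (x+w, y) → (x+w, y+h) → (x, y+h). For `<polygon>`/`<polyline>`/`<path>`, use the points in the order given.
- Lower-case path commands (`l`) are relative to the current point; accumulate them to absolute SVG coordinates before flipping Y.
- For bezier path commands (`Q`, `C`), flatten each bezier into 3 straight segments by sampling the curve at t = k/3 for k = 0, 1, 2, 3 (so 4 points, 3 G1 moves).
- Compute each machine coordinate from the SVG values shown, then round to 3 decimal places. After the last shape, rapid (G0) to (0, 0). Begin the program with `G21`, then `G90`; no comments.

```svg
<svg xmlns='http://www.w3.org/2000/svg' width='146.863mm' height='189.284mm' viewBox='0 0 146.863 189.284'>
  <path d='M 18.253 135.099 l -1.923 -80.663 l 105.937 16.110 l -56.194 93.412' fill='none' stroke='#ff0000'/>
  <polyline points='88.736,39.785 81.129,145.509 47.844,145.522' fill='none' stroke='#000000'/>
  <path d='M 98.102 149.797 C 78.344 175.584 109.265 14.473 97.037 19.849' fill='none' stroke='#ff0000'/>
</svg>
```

viewBox `0 0 146.863 189.284` with mm width/height → 1 unit = 1 mm. Flip: y_m = 189.284 − y_svg.

**Shape 1** — `<path>` open polyline, stroke `#ff0000` → engrave (S248, F2292). Machine vertices: (18.253,54.185) → (16.330,134.848) → (122.267,118.738) → (66.073,25.326). Open path.

**Shape 2** — `<polyline>` open polyline, stroke `#000000` → score (S591, F1771). Machine vertices: (88.736,149.499) → (81.129,43.775) → (47.844,43.762). Open path.

**Shape 3** — `<path>` cubic bezier, stroke `#ff0000` → engrave (S248, F2292). Control points (SVG): P0=(98.102,149.797), P1=(78.344,175.584), P2=(109.265,14.473), P3=(97.037,19.849); sampled at t=k/3. Machine vertices: (98.102,39.487) → (91.762,62.911) → (98.357,132.404) → (97.037,169.435). Open path.

G21
G90
G0 X18.253 Y54.185
M4 S248
G01 X16.330 Y134.848 F2292
G01 X122.267 Y118.738
G01 X66.073 Y25.326
G0 X88.736 Y149.499
M4 S591
G01 X81.129 Y43.775 F1771
G01 X47.844 Y43.762
G0 X98.102 Y39.487
M4 S248
G01 X91.762 Y62.911 F2292
G01 X98.357 Y132.404
G01 X97.037 Y169.435
M5
G0 X0.000 Y0.000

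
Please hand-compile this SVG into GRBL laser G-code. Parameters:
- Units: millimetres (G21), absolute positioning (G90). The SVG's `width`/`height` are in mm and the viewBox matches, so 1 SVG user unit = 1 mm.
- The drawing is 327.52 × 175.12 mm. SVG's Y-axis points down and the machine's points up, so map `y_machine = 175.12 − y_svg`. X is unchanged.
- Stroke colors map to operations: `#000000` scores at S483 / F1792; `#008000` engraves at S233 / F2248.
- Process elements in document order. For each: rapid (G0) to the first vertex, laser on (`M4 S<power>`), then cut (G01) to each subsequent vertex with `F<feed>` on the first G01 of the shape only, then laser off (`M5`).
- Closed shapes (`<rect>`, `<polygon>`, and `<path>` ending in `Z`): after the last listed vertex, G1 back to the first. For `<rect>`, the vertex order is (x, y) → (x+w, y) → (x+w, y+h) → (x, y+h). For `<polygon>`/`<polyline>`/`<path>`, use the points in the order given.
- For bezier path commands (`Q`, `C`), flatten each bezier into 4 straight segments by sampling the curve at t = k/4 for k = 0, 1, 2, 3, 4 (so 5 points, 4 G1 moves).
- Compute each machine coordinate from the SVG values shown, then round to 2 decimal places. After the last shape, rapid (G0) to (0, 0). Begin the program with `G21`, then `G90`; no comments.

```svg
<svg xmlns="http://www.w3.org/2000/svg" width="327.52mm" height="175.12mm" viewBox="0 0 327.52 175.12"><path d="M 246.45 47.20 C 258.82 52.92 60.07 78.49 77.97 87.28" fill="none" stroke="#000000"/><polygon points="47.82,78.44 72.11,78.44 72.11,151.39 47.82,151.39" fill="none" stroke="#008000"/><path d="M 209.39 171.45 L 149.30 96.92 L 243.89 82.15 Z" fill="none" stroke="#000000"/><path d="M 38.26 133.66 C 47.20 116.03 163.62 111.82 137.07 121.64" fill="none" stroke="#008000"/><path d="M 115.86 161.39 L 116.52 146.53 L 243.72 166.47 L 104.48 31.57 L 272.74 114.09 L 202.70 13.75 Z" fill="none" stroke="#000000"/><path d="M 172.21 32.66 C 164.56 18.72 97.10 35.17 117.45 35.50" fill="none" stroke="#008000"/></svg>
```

viewBox `0 0 327.52 175.12` with mm width/height → 1 unit = 1 mm. Flip: y_m = 175.12 − y_svg.

**Shape 1** — `<path>` cubic bezier, stroke `#000000` → score (S483, F1792). Control points (SVG): P0=(246.45,47.20), P1=(258.82,52.92), P2=(60.07,78.49), P3=(77.97,87.28); sampled at t=k/4. Machine vertices: (246.45,127.92) → (222.83,120.48) → (160.14,109.03) → (98.48,97.01) → (77.97,87.84). Open path.

**Shape 2** — `<polygon>` rectangle, stroke `#008000` → engrave (S233, F2248). Machine vertices: (47.82,96.68) → (72.11,96.68) → (72.11,23.73) → (47.82,23.73) → (47.82,96.68). Closed: final G1 returns to the first vertex.

**Shape 3** — `<path>` regular polygon, stroke `#000000` → score (S483, F1792). Machine vertices: (209.39,3.67) → (149.30,78.20) → (243.89,92.97) → (209.39,3.67). Closed: final G1 returns to the first vertex.

**Shape 4** — `<path>` cubic bezier, stroke `#008000` → engrave (S233, F2248). Control points (SVG): P0=(38.26,133.66), P1=(47.20,116.03), P2=(163.62,111.82), P3=(137.07,121.64); sampled at t=k/4. Machine vertices: (38.26,41.46) → (61.20,52.16) → (100.97,57.76) → (134.09,58.22) → (137.07,53.48). Open path.

**Shape 5** — `<path>` closed polygon, stroke `#000000` → score (S483, F1792). Machine vertices: (115.86,13.73) → (116.52,28.59) → (243.72,8.65) → (104.48,143.55) → (272.74,61.03) → (202.70,161.37) → (115.86,13.73). Closed: final G1 returns to the first vertex.

**Shape 6** — `<path>` cubic bezier, stroke `#008000` → engrave (S233, F2248). Control points (SVG): P0=(172.21,32.66), P1=(164.56,18.72), P2=(97.10,35.17), P3=(117.45,35.50); sampled at t=k/4. Machine vertices: (172.21,142.46) → (157.56,147.94) → (134.33,146.39) → (116.35,142.16) → (117.45,139.62). Open path.

G21
G90
G0 X246.45 Y127.92
M4 S483
G01 X222.83 Y120.48 F1792
G01 X160.14 Y109.03
G01 X98.48 Y97.01
G01 X77.97 Y87.84
M5
G0 X47.82 Y96.68
M4 S233
G01 X72.11 Y96.68 F2248
G01 X72.11 Y23.73
G01 X47.82 Y23.73
G01 X47.82 Y96.68
M5
G0 X209.39 Y3.67
M4 S483
G01 X149.30 Y78.20 F1792
G01 X243.89 Y92.97
G01 X209.39 Y3.67
M5
G0 X38.26 Y41.46
M4 S233
G01 X61.20 Y52.16 F2248
G01 X100.97 Y57.76
G01 X134.09 Y58.22
G01 X137.07 Y53.48
M5
G0 X115.86 Y13.73
M4 S483
G01 X116.52 Y28.59 F1792
G01 X243.72 Y8.65
G01 X104.48 Y143.55
G01 X272.74 Y61.03
G01 X202.70 Y161.37
G01 X115.86 Y13.73
M5
G0 X172.21 Y142.46
M4 S233
G01 X157.56 Y147.94 F2248
G01 X134.33 Y146.39
G01 X116.35 Y142.16
G01 X117.45 Y139.62
M5
G0 X0.00 Y0.00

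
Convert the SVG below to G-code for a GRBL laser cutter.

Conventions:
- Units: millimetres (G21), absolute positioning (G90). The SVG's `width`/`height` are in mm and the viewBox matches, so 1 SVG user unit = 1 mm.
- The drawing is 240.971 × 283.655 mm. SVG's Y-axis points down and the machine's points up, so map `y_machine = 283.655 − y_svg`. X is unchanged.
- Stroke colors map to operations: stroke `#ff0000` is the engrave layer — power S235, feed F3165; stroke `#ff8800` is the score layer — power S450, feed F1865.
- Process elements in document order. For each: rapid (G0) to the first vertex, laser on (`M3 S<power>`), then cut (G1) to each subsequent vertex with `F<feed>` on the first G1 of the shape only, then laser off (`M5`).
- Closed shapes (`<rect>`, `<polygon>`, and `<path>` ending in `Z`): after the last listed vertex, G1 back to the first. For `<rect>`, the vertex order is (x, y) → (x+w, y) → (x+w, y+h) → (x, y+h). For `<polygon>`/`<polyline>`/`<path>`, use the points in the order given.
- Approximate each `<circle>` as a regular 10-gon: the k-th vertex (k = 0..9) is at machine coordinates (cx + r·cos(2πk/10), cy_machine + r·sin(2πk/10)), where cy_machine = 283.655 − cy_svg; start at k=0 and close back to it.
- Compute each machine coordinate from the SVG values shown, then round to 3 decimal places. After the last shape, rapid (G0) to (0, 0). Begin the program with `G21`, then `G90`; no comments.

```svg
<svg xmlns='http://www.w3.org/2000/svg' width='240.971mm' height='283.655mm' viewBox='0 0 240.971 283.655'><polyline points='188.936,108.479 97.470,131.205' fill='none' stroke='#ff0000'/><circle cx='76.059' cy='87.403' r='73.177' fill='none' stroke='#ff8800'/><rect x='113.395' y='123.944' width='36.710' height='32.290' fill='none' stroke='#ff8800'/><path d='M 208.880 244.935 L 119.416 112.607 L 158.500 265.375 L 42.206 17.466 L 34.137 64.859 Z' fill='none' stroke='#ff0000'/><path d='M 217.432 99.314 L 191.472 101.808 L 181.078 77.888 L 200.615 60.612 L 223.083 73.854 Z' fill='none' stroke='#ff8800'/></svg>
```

G21
G90
G0 X188.936 Y175.176
M3 S235
G1 X97.470 Y152.450 F3165
M5
G0 X149.236 Y196.252
M3 S450
G1 X135.260 Y239.264 F1865
G1 X98.672 Y265.847
G1 X53.446 Y265.847
G1 X16.858 Y239.264
G1 X2.882 Y196.252
G1 X16.858 Y153.240
G1 X53.446 Y126.657
G1 X98.672 Y126.657
G1 X135.260 Y153.240
G1 X149.236 Y196.252
M5
G0 X113.395 Y159.711
M3 S450
G1 X150.105 Y159.711 F1865
G1 X150.105 Y127.421
G1 X113.395 Y127.421
G1 X113.395 Y159.711
M5
G0 X208.880 Y38.720
M3 S235
G1 X119.416 Y171.048 F3165
G1 X158.500 Y18.280
G1 X42.206 Y266.189
G1 X34.137 Y218.796
G1 X208.880 Y38.720
M5
G0 X217.432 Y184.341
M3 S450
G1 X191.472 Y181.847 F1865
G1 X181.078 Y205.767
G1 X200.615 Y223.043
G1 X223.083 Y209.801
G1 X217.432 Y184.341
M5
G0 X0.000 Y0.000

viewBox `0 0 240.971 283.655` with mm width/height → 1 unit = 1 mm. Flip: y_m = 283.655 − y_svg.

**Shape 1** — `<polyline>` line segment, stroke `#ff0000` → engrave (S235, F3165). Machine vertices: (188.936,175.176) → (97.470,152.450). Open path.

**Shape 2** — `<circle>` circle, stroke `#ff8800` → score (S450, F1865). Machine vertices: (149.236,196.252) → (135.260,239.264) → (98.672,265.847) → (53.446,265.847) → (16.858,239.264) → (2.882,196.252) → (16.858,153.240) → (53.446,126.657) → (98.672,126.657) → (135.260,153.240) → (149.236,196.252). Closed: final G1 returns to the first vertex.

**Shape 3** — `<rect>` rectangle, stroke `#ff8800` → score (S450, F1865). Machine vertices: (113.395,159.711) → (150.105,159.711) → (150.105,127.421) → (113.395,127.421) → (113.395,159.711). Closed: final G1 returns to the first vertex.

**Shape 4** — `<path>` closed polygon, stroke `#ff0000` → engrave (S235, F3165). Machine vertices: (208.880,38.720) → (119.416,171.048) → (158.500,18.280) → (42.206,266.189) → (34.137,218.796) → (208.880,38.720). Closed: final G1 returns to the first vertex.

**Shape 5** — `<path>` regular polygon, stroke `#ff8800` → score (S450, F1865). Machine vertices: (217.432,184.341) → (191.472,181.847) → (181.078,205.767) → (200.615,223.043) → (223.083,209.801) → (217.432,184.341). Closed: final G1 returns to the first vertex.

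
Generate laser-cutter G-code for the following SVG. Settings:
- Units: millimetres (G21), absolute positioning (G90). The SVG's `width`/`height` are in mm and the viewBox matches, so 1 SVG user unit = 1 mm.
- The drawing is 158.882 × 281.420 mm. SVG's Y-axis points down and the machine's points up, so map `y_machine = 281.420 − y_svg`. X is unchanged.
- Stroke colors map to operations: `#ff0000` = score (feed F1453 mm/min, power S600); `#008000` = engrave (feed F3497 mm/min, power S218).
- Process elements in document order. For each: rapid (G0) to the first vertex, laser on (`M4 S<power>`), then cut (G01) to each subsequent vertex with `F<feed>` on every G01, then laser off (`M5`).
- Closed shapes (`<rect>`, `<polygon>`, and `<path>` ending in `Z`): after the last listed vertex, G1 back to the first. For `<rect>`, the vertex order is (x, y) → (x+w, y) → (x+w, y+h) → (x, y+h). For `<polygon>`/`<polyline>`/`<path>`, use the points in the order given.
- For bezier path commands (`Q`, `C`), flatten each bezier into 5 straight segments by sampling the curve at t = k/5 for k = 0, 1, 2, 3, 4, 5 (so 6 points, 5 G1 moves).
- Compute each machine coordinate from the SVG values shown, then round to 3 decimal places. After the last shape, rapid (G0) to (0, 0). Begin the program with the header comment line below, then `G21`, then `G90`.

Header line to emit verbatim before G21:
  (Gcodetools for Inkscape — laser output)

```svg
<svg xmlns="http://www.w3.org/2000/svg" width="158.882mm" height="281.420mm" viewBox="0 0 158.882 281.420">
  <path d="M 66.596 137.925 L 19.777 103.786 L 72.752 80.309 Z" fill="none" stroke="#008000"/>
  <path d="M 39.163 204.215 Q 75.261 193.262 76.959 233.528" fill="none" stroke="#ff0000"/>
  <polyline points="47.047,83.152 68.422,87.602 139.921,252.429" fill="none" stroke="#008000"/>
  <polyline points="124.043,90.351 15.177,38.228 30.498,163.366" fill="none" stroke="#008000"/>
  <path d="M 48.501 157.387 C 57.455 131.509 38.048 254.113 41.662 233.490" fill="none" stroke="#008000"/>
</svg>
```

1 u = 1 mm; y_m = 281.420 − y.

[1] `<path>` regular polygon, #008000→engrave S218 F3497: (66.596,143.495) → (19.777,177.634) → (72.752,201.111) → (66.596,143.495) (closed)

[2] `<path>` quadratic bezier, #ff0000→score S600 F1453: (39.163,77.205) → (52.226,79.537) → (62.537,77.772) → (70.097,71.910) → (74.904,61.950) → (76.959,47.892)

[3] `<polyline>` open polyline, #008000→engrave S218 F3497: (47.047,198.268) → (68.422,193.818) → (139.921,28.991)

[4] `<polyline>` open polyline, #008000→engrave S218 F3497: (124.043,191.069) → (15.177,243.192) → (30.498,118.054)

[5] `<path>` cubic bezier, #008000→engrave S218 F3497: (48.501,124.033) → (50.881,124.076) → (48.921,102.485) → (45.087,73.262) → (41.845,50.410) → (41.662,47.930)

(Gcodetools for Inkscape — laser output)
G21
G90
G0 X66.596 Y143.495
M4 S218
G01 X19.777 Y177.634 F3497
G01 X72.752 Y201.111 F3497
G01 X66.596 Y143.495 F3497
M5
G0 X39.163 Y77.205
M4 S600
G01 X52.226 Y79.537 F1453
G01 X62.537 Y77.772 F1453
G01 X70.097 Y71.910 F1453
G01 X74.904 Y61.950 F1453
G01 X76.959 Y47.892 F1453
M5
G0 X47.047 Y198.268
M4 S218
G01 X68.422 Y193.818 F3497
G01 X139.921 Y28.991 F3497
M5
G0 X124.043 Y191.069
M4 S218
G01 X15.177 Y243.192 F3497
G01 X30.498 Y118.054 F3497
M5
G0 X48.501 Y124.033
M4 S218
G01 X50.881 Y124.076 F3497
G01 X48.921 Y102.485 F3497
G01 X45.087 Y73.262 F3497
G01 X41.845 Y50.410 F3497
G01 X41.662 Y47.930 F3497
M5
G0 X0.000 Y0.000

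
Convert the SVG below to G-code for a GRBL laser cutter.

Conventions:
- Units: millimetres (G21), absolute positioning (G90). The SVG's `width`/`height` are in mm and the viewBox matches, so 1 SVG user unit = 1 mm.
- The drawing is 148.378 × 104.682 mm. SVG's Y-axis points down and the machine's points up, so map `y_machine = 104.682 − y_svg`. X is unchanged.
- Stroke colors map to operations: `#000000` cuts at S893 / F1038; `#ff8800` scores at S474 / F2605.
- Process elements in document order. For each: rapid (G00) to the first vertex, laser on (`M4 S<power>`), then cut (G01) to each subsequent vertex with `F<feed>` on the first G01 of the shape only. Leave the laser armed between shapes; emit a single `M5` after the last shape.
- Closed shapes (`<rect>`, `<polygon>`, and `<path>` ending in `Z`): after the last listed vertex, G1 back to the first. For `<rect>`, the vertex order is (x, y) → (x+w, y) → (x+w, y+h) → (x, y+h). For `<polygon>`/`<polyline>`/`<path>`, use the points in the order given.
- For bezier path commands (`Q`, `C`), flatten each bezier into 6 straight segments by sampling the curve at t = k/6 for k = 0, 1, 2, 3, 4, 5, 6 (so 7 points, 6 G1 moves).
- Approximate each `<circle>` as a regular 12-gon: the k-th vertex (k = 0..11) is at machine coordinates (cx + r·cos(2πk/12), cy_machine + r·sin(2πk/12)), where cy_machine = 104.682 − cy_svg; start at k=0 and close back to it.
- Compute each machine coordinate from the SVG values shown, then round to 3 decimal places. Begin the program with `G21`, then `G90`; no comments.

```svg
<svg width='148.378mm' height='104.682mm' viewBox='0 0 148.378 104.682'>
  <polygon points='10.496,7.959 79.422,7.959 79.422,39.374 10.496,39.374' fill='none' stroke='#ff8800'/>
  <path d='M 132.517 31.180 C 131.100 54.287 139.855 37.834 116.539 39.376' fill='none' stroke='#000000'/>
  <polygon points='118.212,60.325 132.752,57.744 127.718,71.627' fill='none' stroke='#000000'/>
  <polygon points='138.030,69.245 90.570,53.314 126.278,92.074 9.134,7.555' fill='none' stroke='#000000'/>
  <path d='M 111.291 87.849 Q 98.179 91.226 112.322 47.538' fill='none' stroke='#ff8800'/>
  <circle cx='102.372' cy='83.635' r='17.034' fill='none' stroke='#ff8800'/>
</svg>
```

Since the viewBox matches the mm dimensions, user units are millimetres directly. The only transform is the Y-flip y_m = 104.682 − y_svg.

Shape 1 is a rectangle drawn with `<polygon>`. Its stroke #ff8800 means score at S474, F2605. After flipping Y the toolpath is (10.496,96.723) → (79.422,96.723) → (79.422,65.308) → (10.496,65.308) → (10.496,96.723), returning to the start.

Shape 2 is a cubic bezier drawn with `<path>`. Its stroke #000000 means cut at S893, F1038. After flipping Y the toolpath is (132.517,73.502) → (132.461,64.979) → (132.926,61.450) → (132.740,61.317) → (130.729,62.981) → (125.720,64.844) → (116.539,65.306).

Shape 3 is a regular polygon drawn with `<polygon>`. Its stroke #000000 means cut at S893, F1038. After flipping Y the toolpath is (118.212,44.357) → (132.752,46.938) → (127.718,33.055) → (118.212,44.357), returning to the start.

Shape 4 is a closed polygon drawn with `<polygon>`. Its stroke #000000 means cut at S893, F1038. After flipping Y the toolpath is (138.030,35.437) → (90.570,51.368) → (126.278,12.608) → (9.134,97.127) → (138.030,35.437), returning to the start.

Shape 5 is a quadratic bezier drawn with `<path>`. Its stroke #ff8800 means score at S474, F2605. After flipping Y the toolpath is (111.291,16.833) → (107.677,17.015) → (105.578,19.811) → (104.993,25.222) → (105.922,33.248) → (108.365,43.889) → (112.322,57.144).

Shape 6 is a circle drawn with `<circle>`. Its stroke #ff8800 means score at S474, F2605. After flipping Y the toolpath is (119.406,21.047) → (117.124,29.564) → (110.889,35.799) → (102.372,38.081) → (93.855,35.799) → (87.620,29.564) → (85.338,21.047) → (87.620,12.530) → (93.855,6.295) → (102.372,4.013) → (110.889,6.295) → (117.124,12.530) → (119.406,21.047), returning to the start.

G21
G90
G00 X10.496 Y96.723
M4 S474
G01 X79.422 Y96.723 F2605
G01 X79.422 Y65.308
G01 X10.496 Y65.308
G01 X10.496 Y96.723
G00 X132.517 Y73.502
M4 S893
G01 X132.461 Y64.979 F1038
G01 X132.926 Y61.450
G01 X132.740 Y61.317
G01 X130.729 Y62.981
G01 X125.720 Y64.844
G01 X116.539 Y65.306
G00 X118.212 Y44.357
M4 S893
G01 X132.752 Y46.938 F1038
G01 X127.718 Y33.055
G01 X118.212 Y44.357
G00 X138.030 Y35.437
M4 S893
G01 X90.570 Y51.368 F1038
G01 X126.278 Y12.608
G01 X9.134 Y97.127
G01 X138.030 Y35.437
G00 X111.291 Y16.833
M4 S474
G01 X107.677 Y17.015 F2605
G01 X105.578 Y19.811
G01 X104.993 Y25.222
G01 X105.922 Y33.248
G01 X108.365 Y43.889
G01 X112.322 Y57.144
G00 X119.406 Y21.047
M4 S474
G01 X117.124 Y29.564 F2605
G01 X110.889 Y35.799
G01 X102.372 Y38.081
G01 X93.855 Y35.799
G01 X87.620 Y29.564
G01 X85.338 Y21.047
G01 X87.620 Y12.530
G01 X93.855 Y6.295
G01 X102.372 Y4.013
G01 X110.889 Y6.295
G01 X117.124 Y12.530
G01 X119.406 Y21.047
M5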